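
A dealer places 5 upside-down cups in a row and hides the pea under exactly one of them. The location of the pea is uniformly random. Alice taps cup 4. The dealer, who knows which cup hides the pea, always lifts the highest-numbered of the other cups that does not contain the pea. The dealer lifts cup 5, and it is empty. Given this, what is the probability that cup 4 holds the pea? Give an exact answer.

Consider each possible location of the pea in turn.
If it is under any of cups 1, 2, 3, and 4 (prior 1/5 each): cup 5 is the highest-numbered option available, probability 1; weight (1/5)·1 = 1/5 each.
If it is under cup 5 (prior 1/5): the dealer opened cup 5, so this case is ruled out; weight (1/5)·0 = 0.
The weights sum to 4/5.
So P(the pea under cup 4 | the dealer opened cup 5) = (1/5) / (4/5) = 1/4.

1/4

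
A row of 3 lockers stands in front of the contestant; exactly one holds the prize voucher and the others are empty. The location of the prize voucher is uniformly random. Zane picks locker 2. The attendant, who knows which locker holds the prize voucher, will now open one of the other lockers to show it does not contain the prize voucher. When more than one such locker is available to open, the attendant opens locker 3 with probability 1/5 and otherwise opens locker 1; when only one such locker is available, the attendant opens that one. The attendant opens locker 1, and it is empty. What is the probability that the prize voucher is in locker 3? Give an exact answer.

Apply Bayes' rule, conditioning on where the prize voucher actually is.
If it is in locker 1 (prior 1/3): the attendant opened locker 1, so this case is ruled out; weight (1/3)·0 = 0.
If it is in locker 2 (prior 1/3): locker 3 is available but not opened, probability 4/5; weight (1/3)·(4/5) = 4/15.
If it is in locker 3 (prior 1/3): only locker 1 is available, probability 1; weight (1/3)·1 = 1/3.
The weights sum to 3/5.
So P(the prize voucher in locker 3 | the attendant opened locker 1) = (1/3) / (3/5) = 5/9.

5/9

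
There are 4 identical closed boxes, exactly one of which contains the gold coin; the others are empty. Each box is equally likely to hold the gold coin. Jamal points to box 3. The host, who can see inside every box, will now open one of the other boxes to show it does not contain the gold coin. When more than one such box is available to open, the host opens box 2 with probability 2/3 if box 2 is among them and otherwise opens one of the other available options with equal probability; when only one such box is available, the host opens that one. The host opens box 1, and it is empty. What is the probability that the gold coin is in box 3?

Apply Bayes' rule, conditioning on where the gold coin actually is.
If it is in box 1 (prior 1/4): the host opened box 1, so this case is ruled out; weight (1/4)·0 = 0.
If it is in box 2 (prior 1/4): box 2 holds the prize so is unavailable; the host chooses uniformly among the 2 others, probability 1/2; weight (1/4)·(1/2) = 1/8.
If it is in box 3 (prior 1/4): box 2 is available but not opened; box 1 gets probability (1 − 2/3)/2 = 1/6; weight (1/4)·(1/6) = 1/24.
If it is in box 4 (prior 1/4): box 2 is available but not opened, probability 1/3; weight (1/4)·(1/3) = 1/12.
The weights sum to 1/4.
So P(the gold coin in box 3 | the host opened box 1) = (1/24) / (1/4) = 1/6.

1/6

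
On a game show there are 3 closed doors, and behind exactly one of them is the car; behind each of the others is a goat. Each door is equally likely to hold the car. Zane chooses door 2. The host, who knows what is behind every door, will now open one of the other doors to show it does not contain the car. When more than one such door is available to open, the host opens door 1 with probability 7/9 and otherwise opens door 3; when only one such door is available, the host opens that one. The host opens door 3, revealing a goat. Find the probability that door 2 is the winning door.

Apply Bayes' rule, conditioning on where the car actually is.
If it is behind door 1 (prior 1/3): only door 3 is available, probability 1; weight (1/3)·1 = 1/3.
If it is behind door 2 (prior 1/3): door 1 is available but not opened, probability 2/9; weight (1/3)·(2/9) = 2/27.
If it is behind door 3 (prior 1/3): the host opened door 3, so this case is ruled out; weight (1/3)·0 = 0.
The weights sum to 11/27.
So P(the car behind door 2 | the host opened door 3) = (2/27) / (11/27) = 2/11.

2/11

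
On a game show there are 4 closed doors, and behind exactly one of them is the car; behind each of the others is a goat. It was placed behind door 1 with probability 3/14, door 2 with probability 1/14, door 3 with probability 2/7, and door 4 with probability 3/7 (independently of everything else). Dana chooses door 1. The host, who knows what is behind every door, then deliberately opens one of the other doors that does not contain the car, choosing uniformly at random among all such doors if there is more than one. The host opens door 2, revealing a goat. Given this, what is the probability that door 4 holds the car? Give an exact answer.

1/2

Consider each possible location of the car in turn.
If it is behind door 1 (prior 3/14): the host has 3 equally likely choices, so probability 1/3; weight (3/14)·(1/3) = 1/14.
If it is behind door 2 (prior 1/14): the host opened door 2, so this case is ruled out; weight (1/14)·0 = 0.
If it is behind door 3 (prior 2/7): the host has 2 equally likely choices, so probability 1/2; weight (2/7)·(1/2) = 1/7.
If it is behind door 4 (prior 3/7): the host has 2 equally likely choices, so probability 1/2; weight (3/7)·(1/2) = 3/14.
The weights sum to 3/7.
So P(the car behind door 4 | the host opened door 2) = (3/14) / (3/7) = 1/2.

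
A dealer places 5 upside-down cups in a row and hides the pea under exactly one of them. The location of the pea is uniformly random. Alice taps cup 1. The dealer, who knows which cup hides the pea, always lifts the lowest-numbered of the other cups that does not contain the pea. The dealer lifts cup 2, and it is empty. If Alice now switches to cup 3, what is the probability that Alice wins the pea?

Apply Bayes' rule, conditioning on where the pea actually is.
If it is under any of cups 1, 3, 4, and 5 (prior 1/5 each): cup 2 is the lowest-numbered option available, probability 1; weight (1/5)·1 = 1/5 each.
If it is under cup 2 (prior 1/5): the dealer opened cup 2, so this case is ruled out; weight (1/5)·0 = 0.
The weights sum to 4/5.
So P(the pea under cup 3 | the dealer opened cup 2) = (1/5) / (4/5) = 1/4.

1/4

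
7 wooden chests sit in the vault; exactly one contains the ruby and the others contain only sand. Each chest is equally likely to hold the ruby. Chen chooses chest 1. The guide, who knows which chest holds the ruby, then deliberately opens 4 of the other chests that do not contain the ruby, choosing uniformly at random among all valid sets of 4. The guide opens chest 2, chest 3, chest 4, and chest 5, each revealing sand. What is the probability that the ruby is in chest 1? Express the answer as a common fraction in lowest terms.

1/7

Condition on the true location of the ruby.
If it is in chest 1 (prior 1/7): the guide has 15 equally likely choices, so probability 1/15; weight (1/7)·(1/15) = 1/105.
If it is in any of chests 2, 3, 4, and 5 (prior 1/7 each): that chest was opened and seen not to hold the prize — ruled out; weight (1/7)·0 = 0 each.
If it is in either of chests 6 and 7 (prior 1/7 each): the guide has 5 equally likely choices, so probability 1/5; weight (1/7)·(1/5) = 1/35 each.
The weights sum to 1/15.
So P(the ruby in chest 1 | the guide opened chest 2, chest 3, chest 4, and chest 5) = (1/105) / (1/15) = 1/7.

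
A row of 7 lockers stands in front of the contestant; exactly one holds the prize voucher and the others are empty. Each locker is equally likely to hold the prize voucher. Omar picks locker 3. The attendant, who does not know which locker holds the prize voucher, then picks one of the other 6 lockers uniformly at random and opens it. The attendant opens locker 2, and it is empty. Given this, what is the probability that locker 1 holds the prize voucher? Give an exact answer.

1/6

Apply Bayes' rule, conditioning on where the prize voucher actually is.
If it is in any of lockers 1, 3, 4, 5, 6, and 7 (prior 1/7 each): the attendant picks locker 2 with probability 1/6 regardless, and it is not the prize; weight (1/7)·(1/6) = 1/42 each.
If it is in locker 2 (prior 1/7): the attendant opened locker 2, so this case is ruled out; weight (1/7)·0 = 0.
The weights sum to 1/7.
So P(the prize voucher in locker 1 | the attendant opened locker 2) = (1/42) / (1/7) = 1/6.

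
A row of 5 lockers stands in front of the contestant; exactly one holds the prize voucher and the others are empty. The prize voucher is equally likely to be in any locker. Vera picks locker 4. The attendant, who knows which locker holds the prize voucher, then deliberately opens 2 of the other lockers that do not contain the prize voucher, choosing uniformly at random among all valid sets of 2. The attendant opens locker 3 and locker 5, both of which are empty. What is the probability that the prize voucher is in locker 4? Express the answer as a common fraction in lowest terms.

Condition on the true location of the prize voucher.
If it is in either of lockers 1 and 2 (prior 1/5 each): the attendant has 3 equally likely choices, so probability 1/3; weight (1/5)·(1/3) = 1/15 each.
If it is in either of lockers 3 and 5 (prior 1/5 each): that locker was opened and seen not to hold the prize — ruled out; weight (1/5)·0 = 0 each.
If it is in locker 4 (prior 1/5): the attendant has 6 equally likely choices, so probability 1/6; weight (1/5)·(1/6) = 1/30.
The weights sum to 1/6.
So P(the prize voucher in locker 4 | the attendant opened locker 3 and locker 5) = (1/30) / (1/6) = 1/5.

1/5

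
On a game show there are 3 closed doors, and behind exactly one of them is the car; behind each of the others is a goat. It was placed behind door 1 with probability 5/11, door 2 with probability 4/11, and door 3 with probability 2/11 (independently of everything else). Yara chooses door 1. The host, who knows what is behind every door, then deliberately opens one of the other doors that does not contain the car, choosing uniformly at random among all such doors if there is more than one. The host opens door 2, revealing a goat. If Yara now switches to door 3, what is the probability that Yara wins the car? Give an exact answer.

Apply Bayes' rule, conditioning on where the car actually is.
If it is behind door 1 (prior 5/11): the host has 2 equally likely choices, so probability 1/2; weight (5/11)·(1/2) = 5/22.
If it is behind door 2 (prior 4/11): the host opened door 2, so this case is ruled out; weight (4/11)·0 = 0.
If it is behind door 3 (prior 2/11): the host has no choice, probability 1; weight (2/11)·1 = 2/11.
The weights sum to 9/22.
So P(the car behind door 3 | the host opened door 2) = (2/11) / (9/22) = 4/9.

4/9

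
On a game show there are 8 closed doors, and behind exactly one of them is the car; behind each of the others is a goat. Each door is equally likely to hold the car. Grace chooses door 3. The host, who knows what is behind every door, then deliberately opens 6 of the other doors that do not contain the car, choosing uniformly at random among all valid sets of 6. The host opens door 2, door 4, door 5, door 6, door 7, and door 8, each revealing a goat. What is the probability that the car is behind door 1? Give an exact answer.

7/8

Apply Bayes' rule, conditioning on where the car actually is.
If it is behind door 1 (prior 1/8): the host has no choice, probability 1; weight (1/8)·1 = 1/8.
If it is behind any of doors 2, 4, 5, 6, 7, and 8 (prior 1/8 each): that door was opened and seen not to hold the prize — ruled out; weight (1/8)·0 = 0 each.
If it is behind door 3 (prior 1/8): the host has 7 equally likely choices, so probability 1/7; weight (1/8)·(1/7) = 1/56.
The weights sum to 1/7.
So P(the car behind door 1 | the host opened door 2, door 4, door 5, door 6, door 7, and door 8) = (1/8) / (1/7) = 7/8.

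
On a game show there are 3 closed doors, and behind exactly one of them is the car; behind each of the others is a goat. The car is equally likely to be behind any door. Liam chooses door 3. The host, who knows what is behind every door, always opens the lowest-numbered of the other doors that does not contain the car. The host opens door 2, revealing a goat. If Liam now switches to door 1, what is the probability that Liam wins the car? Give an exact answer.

Consider each possible location of the car in turn.
If it is behind door 1 (prior 1/3): door 2 is the lowest-numbered option available, probability 1; weight (1/3)·1 = 1/3.
If it is behind door 2 (prior 1/3): the host opened door 2, so this case is ruled out; weight (1/3)·0 = 0.
If it is behind door 3 (prior 1/3): the host would have opened door 1 instead, probability 0; weight (1/3)·0 = 0.
The weights sum to 1/3.
So P(the car behind door 1 | the host opened door 2) = (1/3) / (1/3) = 1.

1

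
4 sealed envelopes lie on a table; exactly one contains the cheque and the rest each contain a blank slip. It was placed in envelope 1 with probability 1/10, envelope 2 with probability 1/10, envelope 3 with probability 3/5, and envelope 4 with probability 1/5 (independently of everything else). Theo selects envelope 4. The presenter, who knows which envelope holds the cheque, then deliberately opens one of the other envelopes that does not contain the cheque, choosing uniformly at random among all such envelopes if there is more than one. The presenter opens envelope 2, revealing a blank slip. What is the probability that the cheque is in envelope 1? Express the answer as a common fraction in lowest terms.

3/25

Apply Bayes' rule, conditioning on where the cheque actually is.
If it is in envelope 1 (prior 1/10): the presenter has 2 equally likely choices, so probability 1/2; weight (1/10)·(1/2) = 1/20.
If it is in envelope 2 (prior 1/10): the presenter opened envelope 2, so this case is ruled out; weight (1/10)·0 = 0.
If it is in envelope 3 (prior 3/5): the presenter has 2 equally likely choices, so probability 1/2; weight (3/5)·(1/2) = 3/10.
If it is in envelope 4 (prior 1/5): the presenter has 3 equally likely choices, so probability 1/3; weight (1/5)·(1/3) = 1/15.
The weights sum to 5/12.
So P(the cheque in envelope 1 | the presenter opened envelope 2) = (1/20) / (5/12) = 3/25.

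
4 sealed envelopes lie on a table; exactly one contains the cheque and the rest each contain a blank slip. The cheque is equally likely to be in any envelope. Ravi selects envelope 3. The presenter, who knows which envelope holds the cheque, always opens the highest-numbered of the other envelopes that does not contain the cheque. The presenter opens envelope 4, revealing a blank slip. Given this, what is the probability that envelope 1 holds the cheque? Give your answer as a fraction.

1/3

Consider each possible location of the cheque in turn.
If it is in any of envelopes 1, 2, and 3 (prior 1/4 each): envelope 4 is the highest-numbered option available, probability 1; weight (1/4)·1 = 1/4 each.
If it is in envelope 4 (prior 1/4): the presenter opened envelope 4, so this case is ruled out; weight (1/4)·0 = 0.
The weights sum to 3/4.
So P(the cheque in envelope 1 | the presenter opened envelope 4) = (1/4) / (3/4) = 1/3.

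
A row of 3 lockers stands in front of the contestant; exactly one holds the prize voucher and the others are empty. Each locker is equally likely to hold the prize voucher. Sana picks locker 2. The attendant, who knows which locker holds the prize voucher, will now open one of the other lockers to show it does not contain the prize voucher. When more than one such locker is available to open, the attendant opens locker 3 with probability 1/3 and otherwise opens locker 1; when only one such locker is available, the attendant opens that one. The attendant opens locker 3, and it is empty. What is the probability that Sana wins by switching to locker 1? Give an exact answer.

3/4

Consider each possible location of the prize voucher in turn.
If it is in locker 1 (prior 1/3): only locker 3 is available, probability 1; weight (1/3)·1 = 1/3.
If it is in locker 2 (prior 1/3): locker 3 is available, opened with probability 1/3; weight (1/3)·(1/3) = 1/9.
If it is in locker 3 (prior 1/3): the attendant opened locker 3, so this case is ruled out; weight (1/3)·0 = 0.
The weights sum to 4/9.
So P(the prize voucher in locker 1 | the attendant opened locker 3) = (1/3) / (4/9) = 3/4.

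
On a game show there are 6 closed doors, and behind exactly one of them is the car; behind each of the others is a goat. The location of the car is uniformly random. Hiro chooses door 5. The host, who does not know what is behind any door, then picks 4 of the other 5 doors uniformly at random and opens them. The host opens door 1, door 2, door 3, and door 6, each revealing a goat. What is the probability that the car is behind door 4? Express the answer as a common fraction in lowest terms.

1/2

Because the host chose which doors to open without knowing where the car is, the choice is independent of the prize location. Learning that none of the 4 opened doors holds the car simply rules out those 4 locations and leaves the remaining 2 doors still equally likely by symmetry.
So P(the car behind door 4) = 1/2.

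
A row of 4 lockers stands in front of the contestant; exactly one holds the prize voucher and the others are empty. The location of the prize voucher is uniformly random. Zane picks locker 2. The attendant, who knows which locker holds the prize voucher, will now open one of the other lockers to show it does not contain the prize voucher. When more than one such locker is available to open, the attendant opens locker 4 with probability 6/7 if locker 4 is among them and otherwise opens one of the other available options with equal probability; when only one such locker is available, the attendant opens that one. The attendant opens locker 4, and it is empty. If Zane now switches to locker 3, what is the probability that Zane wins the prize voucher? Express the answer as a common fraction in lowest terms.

1/3

Consider each possible location of the prize voucher in turn.
If it is in any of lockers 1, 2, and 3 (prior 1/4 each): locker 4 is available, opened with probability 6/7; weight (1/4)·(6/7) = 3/14 each.
If it is in locker 4 (prior 1/4): the attendant opened locker 4, so this case is ruled out; weight (1/4)·0 = 0.
The weights sum to 9/14.
So P(the prize voucher in locker 3 | the attendant opened locker 4) = (3/14) / (9/14) = 1/3.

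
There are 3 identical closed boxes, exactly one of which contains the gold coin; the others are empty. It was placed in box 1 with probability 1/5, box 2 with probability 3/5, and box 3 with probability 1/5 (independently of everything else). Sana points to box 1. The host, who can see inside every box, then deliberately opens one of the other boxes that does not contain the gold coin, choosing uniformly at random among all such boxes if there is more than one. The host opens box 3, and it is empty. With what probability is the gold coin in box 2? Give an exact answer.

Consider each possible location of the gold coin in turn.
If it is in box 1 (prior 1/5): the host has 2 equally likely choices, so probability 1/2; weight (1/5)·(1/2) = 1/10.
If it is in box 2 (prior 3/5): the host has no choice, probability 1; weight (3/5)·1 = 3/5.
If it is in box 3 (prior 1/5): the host opened box 3, so this case is ruled out; weight (1/5)·0 = 0.
The weights sum to 7/10.
So P(the gold coin in box 2 | the host opened box 3) = (3/5) / (7/10) = 6/7.

6/7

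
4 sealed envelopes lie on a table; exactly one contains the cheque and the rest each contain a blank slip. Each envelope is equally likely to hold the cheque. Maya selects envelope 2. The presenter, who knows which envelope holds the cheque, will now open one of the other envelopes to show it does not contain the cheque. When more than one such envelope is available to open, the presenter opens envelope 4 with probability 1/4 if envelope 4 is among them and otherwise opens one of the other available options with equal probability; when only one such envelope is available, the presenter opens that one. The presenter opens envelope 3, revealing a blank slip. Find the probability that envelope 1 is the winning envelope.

6/13

Apply Bayes' rule, conditioning on where the cheque actually is.
If it is in envelope 1 (prior 1/4): envelope 4 is available but not opened, probability 3/4; weight (1/4)·(3/4) = 3/16.
If it is in envelope 2 (prior 1/4): envelope 4 is available but not opened; envelope 3 gets probability (1 − 1/4)/2 = 3/8; weight (1/4)·(3/8) = 3/32.
If it is in envelope 3 (prior 1/4): the presenter opened envelope 3, so this case is ruled out; weight (1/4)·0 = 0.
If it is in envelope 4 (prior 1/4): envelope 4 holds the prize so is unavailable; the presenter chooses uniformly among the 2 others, probability 1/2; weight (1/4)·(1/2) = 1/8.
The weights sum to 13/32.
So P(the cheque in envelope 1 | the presenter opened envelope 3) = (3/16) / (13/32) = 6/13.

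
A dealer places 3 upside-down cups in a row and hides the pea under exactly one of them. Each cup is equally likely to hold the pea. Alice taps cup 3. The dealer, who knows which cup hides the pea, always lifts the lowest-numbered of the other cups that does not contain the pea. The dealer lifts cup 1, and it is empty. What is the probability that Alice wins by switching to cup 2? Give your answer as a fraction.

Condition on the true location of the pea.
If it is under cup 1 (prior 1/3): the dealer opened cup 1, so this case is ruled out; weight (1/3)·0 = 0.
If it is under either of cups 2 and 3 (prior 1/3 each): cup 1 is the lowest-numbered option available, probability 1; weight (1/3)·1 = 1/3 each.
The weights sum to 2/3.
So P(the pea under cup 2 | the dealer opened cup 1) = (1/3) / (2/3) = 1/2.

1/2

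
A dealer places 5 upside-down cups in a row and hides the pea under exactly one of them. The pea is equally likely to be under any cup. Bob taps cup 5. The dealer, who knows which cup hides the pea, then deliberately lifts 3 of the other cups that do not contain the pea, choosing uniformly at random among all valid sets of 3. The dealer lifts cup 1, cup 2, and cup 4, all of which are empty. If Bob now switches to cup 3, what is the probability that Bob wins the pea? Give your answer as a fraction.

Apply Bayes' rule, conditioning on where the pea actually is.
If it is under any of cups 1, 2, and 4 (prior 1/5 each): that cup was opened and seen not to hold the prize — ruled out; weight (1/5)·0 = 0 each.
If it is under cup 3 (prior 1/5): the dealer has no choice, probability 1; weight (1/5)·1 = 1/5.
If it is under cup 5 (prior 1/5): the dealer has 4 equally likely choices, so probability 1/4; weight (1/5)·(1/4) = 1/20.
The weights sum to 1/4.
So P(the pea under cup 3 | the dealer opened cup 1, cup 2, and cup 4) = (1/5) / (1/4) = 4/5.

4/5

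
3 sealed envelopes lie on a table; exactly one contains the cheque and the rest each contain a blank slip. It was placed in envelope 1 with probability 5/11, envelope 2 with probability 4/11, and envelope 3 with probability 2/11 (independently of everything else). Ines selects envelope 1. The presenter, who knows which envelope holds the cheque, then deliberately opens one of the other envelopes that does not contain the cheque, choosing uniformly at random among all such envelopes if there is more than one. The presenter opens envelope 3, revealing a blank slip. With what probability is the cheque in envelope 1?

5/13

Apply Bayes' rule, conditioning on where the cheque actually is.
If it is in envelope 1 (prior 5/11): the presenter has 2 equally likely choices, so probability 1/2; weight (5/11)·(1/2) = 5/22.
If it is in envelope 2 (prior 4/11): the presenter has no choice, probability 1; weight (4/11)·1 = 4/11.
If it is in envelope 3 (prior 2/11): the presenter opened envelope 3, so this case is ruled out; weight (2/11)·0 = 0.
The weights sum to 13/22.
So P(the cheque in envelope 1 | the presenter opened envelope 3) = (5/22) / (13/22) = 5/13.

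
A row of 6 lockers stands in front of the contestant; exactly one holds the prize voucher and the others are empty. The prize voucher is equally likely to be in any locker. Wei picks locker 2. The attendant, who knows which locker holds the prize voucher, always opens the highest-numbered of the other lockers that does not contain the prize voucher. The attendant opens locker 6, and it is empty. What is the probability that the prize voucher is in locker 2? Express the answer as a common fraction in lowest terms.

Condition on the true location of the prize voucher.
If it is in any of lockers 1, 2, 3, 4, and 5 (prior 1/6 each): locker 6 is the highest-numbered option available, probability 1; weight (1/6)·1 = 1/6 each.
If it is in locker 6 (prior 1/6): the attendant opened locker 6, so this case is ruled out; weight (1/6)·0 = 0.
The weights sum to 5/6.
So P(the prize voucher in locker 2 | the attendant opened locker 6) = (1/6) / (5/6) = 1/5.

1/5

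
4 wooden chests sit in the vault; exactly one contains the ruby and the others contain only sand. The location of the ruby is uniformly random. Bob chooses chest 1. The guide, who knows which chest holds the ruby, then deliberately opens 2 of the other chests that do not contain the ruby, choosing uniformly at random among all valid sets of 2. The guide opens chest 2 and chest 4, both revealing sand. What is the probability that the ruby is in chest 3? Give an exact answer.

Condition on the true location of the ruby.
If it is in chest 1 (prior 1/4): the guide has 3 equally likely choices, so probability 1/3; weight (1/4)·(1/3) = 1/12.
If it is in either of chests 2 and 4 (prior 1/4 each): that chest was opened and seen not to hold the prize — ruled out; weight (1/4)·0 = 0 each.
If it is in chest 3 (prior 1/4): the guide has no choice, probability 1; weight (1/4)·1 = 1/4.
The weights sum to 1/3.
So P(the ruby in chest 3 | the guide opened chest 2 and chest 4) = (1/4) / (1/3) = 3/4.

3/4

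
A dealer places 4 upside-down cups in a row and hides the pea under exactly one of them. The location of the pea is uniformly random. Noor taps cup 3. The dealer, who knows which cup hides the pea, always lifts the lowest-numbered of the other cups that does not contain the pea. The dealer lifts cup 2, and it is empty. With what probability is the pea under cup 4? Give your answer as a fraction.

Condition on the true location of the pea.
If it is under cup 1 (prior 1/4): cup 2 is the lowest-numbered option available, probability 1; weight (1/4)·1 = 1/4.
If it is under cup 2 (prior 1/4): the dealer opened cup 2, so this case is ruled out; weight (1/4)·0 = 0.
If it is under either of cups 3 and 4 (prior 1/4 each): the dealer would have opened cup 1 instead, probability 0; weight (1/4)·0 = 0 each.
The weights sum to 1/4.
So P(the pea under cup 4 | the dealer opened cup 2) = 0 / (1/4) = 0.

0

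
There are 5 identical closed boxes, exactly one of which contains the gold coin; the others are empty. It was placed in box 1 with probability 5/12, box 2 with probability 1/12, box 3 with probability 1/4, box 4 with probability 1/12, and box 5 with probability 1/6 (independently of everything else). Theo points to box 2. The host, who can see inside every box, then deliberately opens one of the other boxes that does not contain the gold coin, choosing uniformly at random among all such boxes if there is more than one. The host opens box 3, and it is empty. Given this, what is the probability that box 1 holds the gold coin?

Condition on the true location of the gold coin.
If it is in box 1 (prior 5/12): the host has 3 equally likely choices, so probability 1/3; weight (5/12)·(1/3) = 5/36.
If it is in box 2 (prior 1/12): the host has 4 equally likely choices, so probability 1/4; weight (1/12)·(1/4) = 1/48.
If it is in box 3 (prior 1/4): the host opened box 3, so this case is ruled out; weight (1/4)·0 = 0.
If it is in box 4 (prior 1/12): the host has 3 equally likely choices, so probability 1/3; weight (1/12)·(1/3) = 1/36.
If it is in box 5 (prior 1/6): the host has 3 equally likely choices, so probability 1/3; weight (1/6)·(1/3) = 1/18.
The weights sum to 35/144.
So P(the gold coin in box 1 | the host opened box 3) = (5/36) / (35/144) = 4/7.

4/7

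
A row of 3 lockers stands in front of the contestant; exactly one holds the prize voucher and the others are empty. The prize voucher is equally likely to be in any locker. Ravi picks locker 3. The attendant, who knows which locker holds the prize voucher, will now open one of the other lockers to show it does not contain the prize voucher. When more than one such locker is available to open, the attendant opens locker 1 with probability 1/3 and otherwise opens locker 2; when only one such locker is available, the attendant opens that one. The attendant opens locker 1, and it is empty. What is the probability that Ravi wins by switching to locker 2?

3/4

Consider each possible location of the prize voucher in turn.
If it is in locker 1 (prior 1/3): the attendant opened locker 1, so this case is ruled out; weight (1/3)·0 = 0.
If it is in locker 2 (prior 1/3): only locker 1 is available, probability 1; weight (1/3)·1 = 1/3.
If it is in locker 3 (prior 1/3): locker 1 is available, opened with probability 1/3; weight (1/3)·(1/3) = 1/9.
The weights sum to 4/9.
So P(the prize voucher in locker 2 | the attendant opened locker 1) = (1/3) / (4/9) = 3/4.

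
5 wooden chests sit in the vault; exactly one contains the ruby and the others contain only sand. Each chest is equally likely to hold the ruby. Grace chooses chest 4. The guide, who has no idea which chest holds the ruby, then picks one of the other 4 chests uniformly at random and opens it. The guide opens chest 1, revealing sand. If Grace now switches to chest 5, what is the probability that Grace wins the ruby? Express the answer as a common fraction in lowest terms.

1/4

Consider each possible location of the ruby in turn.
If it is in chest 1 (prior 1/5): the guide opened chest 1, so this case is ruled out; weight (1/5)·0 = 0.
If it is in any of chests 2, 3, 4, and 5 (prior 1/5 each): the guide picks chest 1 with probability 1/4 regardless, and it is not the prize; weight (1/5)·(1/4) = 1/20 each.
The weights sum to 1/5.
So P(the ruby in chest 5 | the guide opened chest 1) = (1/20) / (1/5) = 1/4.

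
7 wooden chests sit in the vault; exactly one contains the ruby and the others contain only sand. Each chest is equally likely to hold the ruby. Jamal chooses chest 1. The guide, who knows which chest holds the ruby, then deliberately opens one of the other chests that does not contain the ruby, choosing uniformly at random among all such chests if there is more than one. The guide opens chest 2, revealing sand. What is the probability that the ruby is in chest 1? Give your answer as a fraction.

1/7

Condition on the true location of the ruby.
If it is in chest 1 (prior 1/7): the guide has 6 equally likely choices, so probability 1/6; weight (1/7)·(1/6) = 1/42.
If it is in chest 2 (prior 1/7): the guide opened chest 2, so this case is ruled out; weight (1/7)·0 = 0.
If it is in any of chests 3, 4, 5, 6, and 7 (prior 1/7 each): the guide has 5 equally likely choices, so probability 1/5; weight (1/7)·(1/5) = 1/35 each.
The weights sum to 1/6.
So P(the ruby in chest 1 | the guide opened chest 2) = (1/42) / (1/6) = 1/7.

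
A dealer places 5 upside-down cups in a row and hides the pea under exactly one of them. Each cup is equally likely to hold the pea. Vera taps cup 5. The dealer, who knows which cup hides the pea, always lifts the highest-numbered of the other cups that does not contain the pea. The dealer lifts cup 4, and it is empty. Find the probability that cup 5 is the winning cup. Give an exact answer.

1/4

Condition on the true location of the pea.
If it is under any of cups 1, 2, 3, and 5 (prior 1/5 each): cup 4 is the highest-numbered option available, probability 1; weight (1/5)·1 = 1/5 each.
If it is under cup 4 (prior 1/5): the dealer opened cup 4, so this case is ruled out; weight (1/5)·0 = 0.
The weights sum to 4/5.
So P(the pea under cup 5 | the dealer opened cup 4) = (1/5) / (4/5) = 1/4.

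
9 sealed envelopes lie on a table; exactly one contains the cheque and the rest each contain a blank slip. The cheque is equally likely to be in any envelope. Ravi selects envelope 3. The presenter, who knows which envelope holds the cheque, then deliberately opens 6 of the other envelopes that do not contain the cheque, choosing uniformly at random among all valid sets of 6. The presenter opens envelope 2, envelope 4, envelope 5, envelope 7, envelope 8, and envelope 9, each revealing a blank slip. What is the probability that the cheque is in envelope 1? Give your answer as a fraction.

4/9

Apply Bayes' rule, conditioning on where the cheque actually is.
If it is in either of envelopes 1 and 6 (prior 1/9 each): the presenter has 7 equally likely choices, so probability 1/7; weight (1/9)·(1/7) = 1/63 each.
If it is in any of envelopes 2, 4, 5, 7, 8, and 9 (prior 1/9 each): that envelope was opened and seen not to hold the prize — ruled out; weight (1/9)·0 = 0 each.
If it is in envelope 3 (prior 1/9): the presenter has 28 equally likely choices, so probability 1/28; weight (1/9)·(1/28) = 1/252.
The weights sum to 1/28.
So P(the cheque in envelope 1 | the presenter opened envelope 2, envelope 4, envelope 5, envelope 7, envelope 8, and envelope 9) = (1/63) / (1/28) = 4/9.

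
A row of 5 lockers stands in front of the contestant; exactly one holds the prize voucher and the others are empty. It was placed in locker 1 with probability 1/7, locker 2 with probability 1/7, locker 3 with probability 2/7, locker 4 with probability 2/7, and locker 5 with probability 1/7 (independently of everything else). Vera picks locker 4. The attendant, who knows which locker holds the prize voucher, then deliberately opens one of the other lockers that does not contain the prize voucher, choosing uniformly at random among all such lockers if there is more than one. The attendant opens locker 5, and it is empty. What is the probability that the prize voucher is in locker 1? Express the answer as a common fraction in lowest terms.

Apply Bayes' rule, conditioning on where the prize voucher actually is.
If it is in either of lockers 1 and 2 (prior 1/7 each): the attendant has 3 equally likely choices, so probability 1/3; weight (1/7)·(1/3) = 1/21 each.
If it is in locker 3 (prior 2/7): the attendant has 3 equally likely choices, so probability 1/3; weight (2/7)·(1/3) = 2/21.
If it is in locker 4 (prior 2/7): the attendant has 4 equally likely choices, so probability 1/4; weight (2/7)·(1/4) = 1/14.
If it is in locker 5 (prior 1/7): the attendant opened locker 5, so this case is ruled out; weight (1/7)·0 = 0.
The weights sum to 11/42.
So P(the prize voucher in locker 1 | the attendant opened locker 5) = (1/21) / (11/42) = 2/11.

2/11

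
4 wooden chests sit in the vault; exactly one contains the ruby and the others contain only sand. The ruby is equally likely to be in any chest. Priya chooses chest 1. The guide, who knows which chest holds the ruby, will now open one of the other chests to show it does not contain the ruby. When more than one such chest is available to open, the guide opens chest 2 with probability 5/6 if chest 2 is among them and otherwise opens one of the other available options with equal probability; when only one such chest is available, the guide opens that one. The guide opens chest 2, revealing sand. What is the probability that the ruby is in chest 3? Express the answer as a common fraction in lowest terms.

Condition on the true location of the ruby.
If it is in any of chests 1, 3, and 4 (prior 1/4 each): chest 2 is available, opened with probability 5/6; weight (1/4)·(5/6) = 5/24 each.
If it is in chest 2 (prior 1/4): the guide opened chest 2, so this case is ruled out; weight (1/4)·0 = 0.
The weights sum to 5/8.
So P(the ruby in chest 3 | the guide opened chest 2) = (5/24) / (5/8) = 1/3.

1/3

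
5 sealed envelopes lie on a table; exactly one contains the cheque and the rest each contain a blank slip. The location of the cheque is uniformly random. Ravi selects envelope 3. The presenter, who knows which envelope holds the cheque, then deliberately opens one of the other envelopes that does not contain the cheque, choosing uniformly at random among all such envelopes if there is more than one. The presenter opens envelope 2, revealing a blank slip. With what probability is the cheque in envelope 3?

1/5

Condition on the true location of the cheque.
If it is in any of envelopes 1, 4, and 5 (prior 1/5 each): the presenter has 3 equally likely choices, so probability 1/3; weight (1/5)·(1/3) = 1/15 each.
If it is in envelope 2 (prior 1/5): the presenter opened envelope 2, so this case is ruled out; weight (1/5)·0 = 0.
If it is in envelope 3 (prior 1/5): the presenter has 4 equally likely choices, so probability 1/4; weight (1/5)·(1/4) = 1/20.
The weights sum to 1/4.
So P(the cheque in envelope 3 | the presenter opened envelope 2) = (1/20) / (1/4) = 1/5.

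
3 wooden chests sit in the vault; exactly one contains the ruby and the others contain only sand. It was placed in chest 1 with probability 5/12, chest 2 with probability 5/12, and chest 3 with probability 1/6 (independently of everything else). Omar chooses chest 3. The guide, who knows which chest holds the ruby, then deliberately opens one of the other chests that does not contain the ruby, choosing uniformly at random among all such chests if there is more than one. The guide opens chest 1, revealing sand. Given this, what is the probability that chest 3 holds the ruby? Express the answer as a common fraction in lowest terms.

1/6

Consider each possible location of the ruby in turn.
If it is in chest 1 (prior 5/12): the guide opened chest 1, so this case is ruled out; weight (5/12)·0 = 0.
If it is in chest 2 (prior 5/12): the guide has no choice, probability 1; weight (5/12)·1 = 5/12.
If it is in chest 3 (prior 1/6): the guide has 2 equally likely choices, so probability 1/2; weight (1/6)·(1/2) = 1/12.
The weights sum to 1/2.
So P(the ruby in chest 3 | the guide opened chest 1) = (1/12) / (1/2) = 1/6.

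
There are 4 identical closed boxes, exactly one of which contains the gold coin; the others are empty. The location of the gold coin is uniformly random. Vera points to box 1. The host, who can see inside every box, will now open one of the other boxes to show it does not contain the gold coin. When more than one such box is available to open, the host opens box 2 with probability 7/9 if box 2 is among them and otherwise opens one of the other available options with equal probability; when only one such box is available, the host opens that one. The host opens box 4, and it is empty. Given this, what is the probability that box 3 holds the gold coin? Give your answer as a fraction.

Consider each possible location of the gold coin in turn.
If it is in box 1 (prior 1/4): box 2 is available but not opened; box 4 gets probability (1 − 7/9)/2 = 1/9; weight (1/4)·(1/9) = 1/36.
If it is in box 2 (prior 1/4): box 2 holds the prize so is unavailable; the host chooses uniformly among the 2 others, probability 1/2; weight (1/4)·(1/2) = 1/8.
If it is in box 3 (prior 1/4): box 2 is available but not opened, probability 2/9; weight (1/4)·(2/9) = 1/18.
If it is in box 4 (prior 1/4): the host opened box 4, so this case is ruled out; weight (1/4)·0 = 0.
The weights sum to 5/24.
So P(the gold coin in box 3 | the host opened box 4) = (1/18) / (5/24) = 4/15.

4/15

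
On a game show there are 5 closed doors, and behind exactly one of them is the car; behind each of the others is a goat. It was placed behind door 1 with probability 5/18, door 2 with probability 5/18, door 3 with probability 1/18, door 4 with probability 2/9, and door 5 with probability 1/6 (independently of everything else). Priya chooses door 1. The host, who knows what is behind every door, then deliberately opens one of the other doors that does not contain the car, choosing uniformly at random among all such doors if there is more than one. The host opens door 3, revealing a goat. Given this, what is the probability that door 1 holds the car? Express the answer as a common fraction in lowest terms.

5/21

Apply Bayes' rule, conditioning on where the car actually is.
If it is behind door 1 (prior 5/18): the host has 4 equally likely choices, so probability 1/4; weight (5/18)·(1/4) = 5/72.
If it is behind door 2 (prior 5/18): the host has 3 equally likely choices, so probability 1/3; weight (5/18)·(1/3) = 5/54.
If it is behind door 3 (prior 1/18): the host opened door 3, so this case is ruled out; weight (1/18)·0 = 0.
If it is behind door 4 (prior 2/9): the host has 3 equally likely choices, so probability 1/3; weight (2/9)·(1/3) = 2/27.
If it is behind door 5 (prior 1/6): the host has 3 equally likely choices, so probability 1/3; weight (1/6)·(1/3) = 1/18.
The weights sum to 7/24.
So P(the car behind door 1 | the host opened door 3) = (5/72) / (7/24) = 5/21.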